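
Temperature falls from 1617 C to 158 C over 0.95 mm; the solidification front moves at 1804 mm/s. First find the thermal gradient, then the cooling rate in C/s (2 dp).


G = (1617-158)/0.95 = 1535.78947368 C/mm
CR = 1535.78947368 * 1804 = 2770564.21 C/s


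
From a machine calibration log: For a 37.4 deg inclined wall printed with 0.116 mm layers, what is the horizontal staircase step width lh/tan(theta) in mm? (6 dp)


step = 0.116 / tan(37.4) = 0.151722 mm


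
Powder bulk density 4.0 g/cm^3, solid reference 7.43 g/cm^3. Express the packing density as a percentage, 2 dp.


Packing = (4.0/7.43)*100 = 53.84 %


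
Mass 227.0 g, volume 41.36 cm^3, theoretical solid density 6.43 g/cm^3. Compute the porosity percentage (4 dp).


rho_part = 227.0 / 41.36 = 5.48839458 g/cm^3
Porosity = (1 - 5.48839458/6.43)*100 = 14.6439 %


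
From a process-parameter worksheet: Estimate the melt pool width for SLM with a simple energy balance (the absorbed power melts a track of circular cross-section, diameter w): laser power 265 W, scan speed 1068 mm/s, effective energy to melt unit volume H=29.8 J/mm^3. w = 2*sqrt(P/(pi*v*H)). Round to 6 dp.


w = 2*sqrt(265/(pi*1068*29.8)) = 0.102964 mm


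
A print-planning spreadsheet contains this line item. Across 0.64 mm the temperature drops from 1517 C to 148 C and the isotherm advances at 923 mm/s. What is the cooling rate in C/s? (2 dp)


G = (1517-148)/0.64 = 2139.0625 C/mm
CR = 2139.0625 * 923 = 1974354.69 C/s


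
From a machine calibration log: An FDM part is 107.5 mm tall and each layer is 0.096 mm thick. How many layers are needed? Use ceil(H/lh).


Layers = ceil(107.5/0.096) = 1120


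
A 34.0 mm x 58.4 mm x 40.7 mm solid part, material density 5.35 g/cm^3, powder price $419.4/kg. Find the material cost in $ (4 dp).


V = 34.0 * 58.4 * 40.7 = 80813.92 mm^3 = 80.81392 cm^3
Mass = 80.81392 * 5.35 / 1000 = 0.43235447 kg
Cost = 0.43235447 * 419.4 = 181.3295 $


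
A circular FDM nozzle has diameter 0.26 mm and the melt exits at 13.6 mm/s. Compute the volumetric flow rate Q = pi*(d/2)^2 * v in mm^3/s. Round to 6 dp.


A = pi*(0.26/2)^2 = 0.05309292 mm^2
Q = 0.05309292 * 13.6 = 0.722064 mm^3/s


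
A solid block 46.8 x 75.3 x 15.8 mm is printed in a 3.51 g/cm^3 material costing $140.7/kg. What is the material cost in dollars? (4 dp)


V = 46.8 * 75.3 * 15.8 = 55679.832 mm^3 = 55.679832 cm^3
Mass = 55.679832 * 3.51 / 1000 = 0.19543621 kg
Cost = 0.19543621 * 140.7 = 27.4979 $


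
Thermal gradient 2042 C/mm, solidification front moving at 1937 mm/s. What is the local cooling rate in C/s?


CR = 2042 * 1937 = 3955354 C/s


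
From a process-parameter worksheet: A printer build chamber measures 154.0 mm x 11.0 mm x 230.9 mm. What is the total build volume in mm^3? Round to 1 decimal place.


V = 154.0 * 11.0 * 230.9 = 391144.6 mm^3


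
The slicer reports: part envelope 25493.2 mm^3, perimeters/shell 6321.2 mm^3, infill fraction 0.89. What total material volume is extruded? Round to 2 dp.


V_infill = (25493.2 - 6321.2) * 0.89 = 17063.08
V_total = 6321.2 + 17063.08 = 23384.28 mm^3


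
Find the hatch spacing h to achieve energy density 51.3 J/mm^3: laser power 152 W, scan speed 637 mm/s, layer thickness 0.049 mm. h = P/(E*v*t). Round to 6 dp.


h = 152 / (51.3*637*0.049) = 0.094927 mm


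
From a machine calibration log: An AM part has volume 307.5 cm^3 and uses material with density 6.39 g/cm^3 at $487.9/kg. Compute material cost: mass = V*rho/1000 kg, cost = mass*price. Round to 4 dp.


Mass = 307.5*6.39/1000 = 1.964925 kg
Cost = 1.964925 * 487.9 = 958.6869 $


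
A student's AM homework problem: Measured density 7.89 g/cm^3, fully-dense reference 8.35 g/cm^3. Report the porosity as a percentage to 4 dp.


Porosity = (1-7.89/8.35)*100 = 5.509 %


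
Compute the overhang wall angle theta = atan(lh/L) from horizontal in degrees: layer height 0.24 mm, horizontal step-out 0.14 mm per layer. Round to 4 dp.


angle = atan(0.24/0.14) = 59.7436 degrees


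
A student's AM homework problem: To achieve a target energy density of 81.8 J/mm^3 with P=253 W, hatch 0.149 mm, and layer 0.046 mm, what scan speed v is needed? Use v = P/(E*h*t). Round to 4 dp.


v = 253 / (81.8*0.149*0.046) = 451.2561 mm/s


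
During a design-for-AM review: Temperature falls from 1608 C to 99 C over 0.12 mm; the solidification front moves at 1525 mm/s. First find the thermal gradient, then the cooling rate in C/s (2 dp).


G = (1608-99)/0.12 = 12575.0 C/mm
CR = 12575.0 * 1525 = 19176875.0 C/s


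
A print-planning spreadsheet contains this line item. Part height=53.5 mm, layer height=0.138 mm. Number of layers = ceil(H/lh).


Layers = ceil(53.5/0.138) = 388


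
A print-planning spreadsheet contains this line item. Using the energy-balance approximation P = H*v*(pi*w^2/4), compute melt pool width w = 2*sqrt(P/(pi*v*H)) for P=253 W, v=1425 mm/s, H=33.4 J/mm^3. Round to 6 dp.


w = 2*sqrt(253/(pi*1425*33.4)) = 0.082269 mm


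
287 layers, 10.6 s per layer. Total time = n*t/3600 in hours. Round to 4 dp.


t = 287 * 10.6 / 3600 = 0.8451 hrs


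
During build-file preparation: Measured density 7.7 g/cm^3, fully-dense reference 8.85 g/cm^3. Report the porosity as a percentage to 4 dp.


Porosity = (1-7.7/8.85)*100 = 12.9944 %


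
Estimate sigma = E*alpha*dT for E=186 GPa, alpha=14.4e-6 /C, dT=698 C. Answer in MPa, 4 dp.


sigma = 186*1000 * 14.4e-6 * 698 = 1869.5232 MPa


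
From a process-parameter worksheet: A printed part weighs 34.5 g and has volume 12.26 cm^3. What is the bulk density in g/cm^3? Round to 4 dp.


rho = 34.5 / 12.26 = 2.814 g/cm^3


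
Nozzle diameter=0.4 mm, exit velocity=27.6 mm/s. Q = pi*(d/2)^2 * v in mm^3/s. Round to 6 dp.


A = pi*(0.4/2)^2 = 0.12566371 mm^2
Q = 0.12566371 * 27.6 = 3.468318 mm^3/s


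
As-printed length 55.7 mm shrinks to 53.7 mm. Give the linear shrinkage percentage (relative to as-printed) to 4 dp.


Shrinkage = ((55.7-53.7)/55.7)*100 = 3.5907 %


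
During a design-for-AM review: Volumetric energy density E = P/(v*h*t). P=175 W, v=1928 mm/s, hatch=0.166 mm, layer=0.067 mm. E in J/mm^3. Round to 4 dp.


E = 175 / (1928*0.166*0.067) = 8.1611 J/mm^3


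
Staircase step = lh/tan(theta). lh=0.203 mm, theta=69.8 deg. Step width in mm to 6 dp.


step = 0.203 / tan(69.8) = 0.074689 mm


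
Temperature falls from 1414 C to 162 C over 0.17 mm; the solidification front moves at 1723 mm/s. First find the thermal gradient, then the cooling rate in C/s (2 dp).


G = (1414-162)/0.17 = 7364.70588235 C/mm
CR = 7364.70588235 * 1723 = 12689388.24 C/s


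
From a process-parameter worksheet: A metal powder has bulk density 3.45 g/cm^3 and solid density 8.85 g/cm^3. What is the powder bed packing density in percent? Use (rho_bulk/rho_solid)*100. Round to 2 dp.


Packing = (3.45/8.85)*100 = 38.98 %


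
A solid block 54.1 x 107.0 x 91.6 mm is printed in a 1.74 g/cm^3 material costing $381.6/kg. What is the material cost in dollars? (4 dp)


V = 54.1 * 107.0 * 91.6 = 530244.92 mm^3 = 530.24492 cm^3
Mass = 530.24492 * 1.74 / 1000 = 0.92262616 kg
Cost = 0.92262616 * 381.6 = 352.0741 $


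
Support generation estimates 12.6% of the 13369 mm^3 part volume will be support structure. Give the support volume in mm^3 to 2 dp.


V_support = 13369 * 0.126 = 1684.49 mm^3


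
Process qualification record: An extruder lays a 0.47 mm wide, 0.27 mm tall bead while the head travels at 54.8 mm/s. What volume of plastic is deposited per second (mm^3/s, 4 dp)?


Rate = 0.47 * 0.27 * 54.8 = 6.9541 mm^3/s


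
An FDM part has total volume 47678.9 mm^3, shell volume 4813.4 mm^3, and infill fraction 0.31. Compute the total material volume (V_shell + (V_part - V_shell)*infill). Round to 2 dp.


V_infill = (47678.9 - 4813.4) * 0.31 = 13288.31
V_total = 4813.4 + 13288.31 = 18101.71 mm^3


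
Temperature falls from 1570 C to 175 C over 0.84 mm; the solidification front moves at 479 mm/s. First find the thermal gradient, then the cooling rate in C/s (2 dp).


G = (1570-175)/0.84 = 1660.71428571 C/mm
CR = 1660.71428571 * 479 = 795482.14 C/s


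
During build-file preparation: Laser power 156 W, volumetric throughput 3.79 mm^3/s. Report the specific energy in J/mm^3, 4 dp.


SE = 156 / 3.79 = 41.1609 J/mm^3


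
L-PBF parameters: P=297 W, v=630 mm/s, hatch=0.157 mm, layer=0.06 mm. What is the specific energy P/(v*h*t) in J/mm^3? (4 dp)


Build rate = 630 * 0.157 * 0.06 = 5.9346 mm^3/s
SE = 297 / 5.9346 = 50.0455 J/mm^3


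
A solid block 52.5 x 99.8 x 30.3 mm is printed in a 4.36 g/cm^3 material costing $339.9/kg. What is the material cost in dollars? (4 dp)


V = 52.5 * 99.8 * 30.3 = 158756.85 mm^3 = 158.75685 cm^3
Mass = 158.75685 * 4.36 / 1000 = 0.69217987 kg
Cost = 0.69217987 * 339.9 = 235.2719 $


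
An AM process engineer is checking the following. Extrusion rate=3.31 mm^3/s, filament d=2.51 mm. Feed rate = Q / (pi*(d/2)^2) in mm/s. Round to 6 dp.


A = pi*(2.51/2)^2 = 4.948087
v = 3.31 / 4.948087 = 0.668945 mm/s


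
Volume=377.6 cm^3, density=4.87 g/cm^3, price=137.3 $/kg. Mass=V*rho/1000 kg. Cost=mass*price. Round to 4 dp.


Mass = 377.6*4.87/1000 = 1.838912 kg
Cost = 1.838912 * 137.3 = 252.4826 $


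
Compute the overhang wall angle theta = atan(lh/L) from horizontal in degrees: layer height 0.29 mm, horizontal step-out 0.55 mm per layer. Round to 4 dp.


angle = atan(0.29/0.55) = 27.8015 degrees


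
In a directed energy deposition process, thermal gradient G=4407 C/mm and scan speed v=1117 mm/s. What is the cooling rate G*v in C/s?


CR = 4407 * 1117 = 4922619 C/s


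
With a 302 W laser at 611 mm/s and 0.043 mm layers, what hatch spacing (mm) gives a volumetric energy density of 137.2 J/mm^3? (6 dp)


h = 302 / (137.2*611*0.043) = 0.083781 mm


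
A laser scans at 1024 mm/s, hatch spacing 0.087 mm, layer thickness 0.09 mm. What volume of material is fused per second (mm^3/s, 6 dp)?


Rate = 1024 * 0.087 * 0.09 = 8.01792 mm^3/s


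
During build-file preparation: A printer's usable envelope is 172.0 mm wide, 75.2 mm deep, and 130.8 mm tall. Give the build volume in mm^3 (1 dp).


V = 172.0 * 75.2 * 130.8 = 1691819.5 mm^3


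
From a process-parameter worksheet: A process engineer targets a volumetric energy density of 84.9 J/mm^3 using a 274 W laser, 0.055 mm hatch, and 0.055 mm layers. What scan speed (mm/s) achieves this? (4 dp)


v = 274 / (84.9*0.055*0.055) = 1066.8847 mm/s


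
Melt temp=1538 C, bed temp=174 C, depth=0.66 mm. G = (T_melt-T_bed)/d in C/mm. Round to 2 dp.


G = (1538-174)/0.66 = 2066.67 C/mm


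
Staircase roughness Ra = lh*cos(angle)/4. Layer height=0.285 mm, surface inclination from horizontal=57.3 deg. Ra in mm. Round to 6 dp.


Ra = 0.285 * cos(57.3) / 4 = 0.038492 mm


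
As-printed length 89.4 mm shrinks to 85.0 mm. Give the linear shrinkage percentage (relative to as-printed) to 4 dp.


Shrinkage = ((89.4-85.0)/89.4)*100 = 4.9217 %


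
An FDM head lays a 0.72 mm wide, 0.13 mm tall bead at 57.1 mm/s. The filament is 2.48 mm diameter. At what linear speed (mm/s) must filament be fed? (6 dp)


Q = 0.72 * 0.13 * 57.1 = 5.34456 mm^3/s
A_fil = pi*(2.48/2)^2 = 4.83051286 mm^2
v_feed = 5.34456 / 4.83051286 = 1.106417 mm/s


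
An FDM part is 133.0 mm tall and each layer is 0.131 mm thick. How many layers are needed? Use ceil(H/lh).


Layers = ceil(133.0/0.131) = 1016


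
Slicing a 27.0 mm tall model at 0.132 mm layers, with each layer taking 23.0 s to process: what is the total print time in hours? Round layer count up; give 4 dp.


Layers = ceil(27.0/0.132) = 205
t = 205 * 23.0 / 3600 = 1.3097 hrs


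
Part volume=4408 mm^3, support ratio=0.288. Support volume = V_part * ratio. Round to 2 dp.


V_support = 4408 * 0.288 = 1269.5 mm^3


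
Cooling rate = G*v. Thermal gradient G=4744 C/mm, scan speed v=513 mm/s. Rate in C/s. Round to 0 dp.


CR = 4744 * 513 = 2433672 C/s


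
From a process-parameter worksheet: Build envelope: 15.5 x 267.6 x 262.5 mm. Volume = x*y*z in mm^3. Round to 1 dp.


V = 15.5 * 267.6 * 262.5 = 1088797.5 mm^3


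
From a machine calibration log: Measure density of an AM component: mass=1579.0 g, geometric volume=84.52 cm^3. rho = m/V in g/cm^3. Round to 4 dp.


rho = 1579.0 / 84.52 = 18.682 g/cm^3


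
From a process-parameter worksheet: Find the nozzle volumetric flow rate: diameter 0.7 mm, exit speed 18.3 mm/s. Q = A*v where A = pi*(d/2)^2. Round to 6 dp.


A = pi*(0.7/2)^2 = 0.3848451 mm^2
Q = 0.3848451 * 18.3 = 7.042665 mm^3/s


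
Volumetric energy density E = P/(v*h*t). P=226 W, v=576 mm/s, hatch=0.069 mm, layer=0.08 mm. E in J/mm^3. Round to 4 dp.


E = 226 / (576*0.069*0.08) = 71.0799 J/mm^3


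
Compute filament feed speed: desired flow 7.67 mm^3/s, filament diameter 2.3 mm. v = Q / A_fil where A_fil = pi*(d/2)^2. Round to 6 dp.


A = pi*(2.3/2)^2 = 4.154756
v = 7.67 / 4.154756 = 1.846077 mm/s


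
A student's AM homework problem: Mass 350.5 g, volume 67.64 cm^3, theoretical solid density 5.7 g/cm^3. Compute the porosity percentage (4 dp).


rho_part = 350.5 / 67.64 = 5.18184506 g/cm^3
Porosity = (1 - 5.18184506/5.7)*100 = 9.0904 %


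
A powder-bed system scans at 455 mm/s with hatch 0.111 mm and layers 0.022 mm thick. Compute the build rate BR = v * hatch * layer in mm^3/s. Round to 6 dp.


Rate = 455 * 0.111 * 0.022 = 1.11111 mm^3/s


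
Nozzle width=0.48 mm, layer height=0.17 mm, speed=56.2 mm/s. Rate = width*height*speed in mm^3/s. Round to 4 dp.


Rate = 0.48 * 0.17 * 56.2 = 4.5859 mm^3/s


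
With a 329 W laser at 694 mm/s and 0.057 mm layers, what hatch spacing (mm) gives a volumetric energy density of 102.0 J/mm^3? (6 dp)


h = 329 / (102.0*694*0.057) = 0.081538 mm


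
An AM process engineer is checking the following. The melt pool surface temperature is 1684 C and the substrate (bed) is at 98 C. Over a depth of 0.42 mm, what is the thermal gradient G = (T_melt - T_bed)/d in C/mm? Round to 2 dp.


G = (1684-98)/0.42 = 3776.19 C/mm


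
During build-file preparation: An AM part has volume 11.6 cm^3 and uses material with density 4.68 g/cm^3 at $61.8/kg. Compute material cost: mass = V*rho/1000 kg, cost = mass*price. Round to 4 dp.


Mass = 11.6*4.68/1000 = 0.054288 kg
Cost = 0.054288 * 61.8 = 3.355 $


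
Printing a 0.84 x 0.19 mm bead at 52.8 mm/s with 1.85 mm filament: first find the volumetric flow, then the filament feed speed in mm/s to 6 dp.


Q = 0.84 * 0.19 * 52.8 = 8.42688 mm^3/s
A_fil = pi*(1.85/2)^2 = 2.68802521 mm^2
v_feed = 8.42688 / 2.68802521 = 3.134971 mm/s


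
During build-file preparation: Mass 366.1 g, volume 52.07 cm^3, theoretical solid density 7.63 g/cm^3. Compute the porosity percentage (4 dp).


rho_part = 366.1 / 52.07 = 7.03091992 g/cm^3
Porosity = (1 - 7.03091992/7.63)*100 = 7.8516 %


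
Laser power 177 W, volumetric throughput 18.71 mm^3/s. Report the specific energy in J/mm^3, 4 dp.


SE = 177 / 18.71 = 9.4602 J/mm^3


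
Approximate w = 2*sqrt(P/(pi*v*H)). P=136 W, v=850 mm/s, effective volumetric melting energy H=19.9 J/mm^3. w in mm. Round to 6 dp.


w = 2*sqrt(136/(pi*850*19.9)) = 0.101179 mm


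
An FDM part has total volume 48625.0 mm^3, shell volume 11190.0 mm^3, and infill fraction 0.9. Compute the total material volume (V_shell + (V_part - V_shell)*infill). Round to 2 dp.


V_infill = (48625.0 - 11190.0) * 0.9 = 33691.5
V_total = 11190.0 + 33691.5 = 44881.5 mm^3


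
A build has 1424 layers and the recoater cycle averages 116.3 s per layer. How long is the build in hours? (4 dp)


t = 1424 * 116.3 / 3600 = 46.0031 hrs


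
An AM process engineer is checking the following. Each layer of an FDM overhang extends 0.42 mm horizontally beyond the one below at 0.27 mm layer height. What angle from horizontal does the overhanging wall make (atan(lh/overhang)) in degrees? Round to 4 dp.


angle = atan(0.27/0.42) = 32.7352 degrees


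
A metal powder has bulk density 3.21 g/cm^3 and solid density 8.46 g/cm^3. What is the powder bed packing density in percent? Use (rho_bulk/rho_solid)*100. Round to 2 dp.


Packing = (3.21/8.46)*100 = 37.94 %


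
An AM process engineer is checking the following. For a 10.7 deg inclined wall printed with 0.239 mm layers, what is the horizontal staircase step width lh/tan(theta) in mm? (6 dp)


step = 0.239 / tan(10.7) = 1.264872 mm


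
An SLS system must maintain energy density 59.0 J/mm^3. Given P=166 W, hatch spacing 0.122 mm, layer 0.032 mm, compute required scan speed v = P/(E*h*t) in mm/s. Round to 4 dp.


v = 166 / (59.0*0.122*0.032) = 720.6863 mm/s


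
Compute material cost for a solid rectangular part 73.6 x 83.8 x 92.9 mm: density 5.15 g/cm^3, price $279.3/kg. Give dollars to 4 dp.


V = 73.6 * 83.8 * 92.9 = 572977.472 mm^3 = 572.977472 cm^3
Mass = 572.977472 * 5.15 / 1000 = 2.95083398 kg
Cost = 2.95083398 * 279.3 = 824.1679 $


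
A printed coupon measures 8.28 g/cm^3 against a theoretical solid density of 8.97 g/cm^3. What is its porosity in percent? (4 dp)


Porosity = (1-8.28/8.97)*100 = 7.6923 %


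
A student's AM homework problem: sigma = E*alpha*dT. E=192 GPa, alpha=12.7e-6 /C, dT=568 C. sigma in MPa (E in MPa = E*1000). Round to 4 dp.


sigma = 192*1000 * 12.7e-6 * 568 = 1385.0112 MPa


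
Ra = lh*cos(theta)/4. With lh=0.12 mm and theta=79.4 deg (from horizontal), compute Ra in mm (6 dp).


Ra = 0.12 * cos(79.4) / 4 = 0.005519 mm


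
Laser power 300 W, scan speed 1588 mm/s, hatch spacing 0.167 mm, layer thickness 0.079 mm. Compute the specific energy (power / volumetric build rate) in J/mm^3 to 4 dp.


Build rate = 1588 * 0.167 * 0.079 = 20.950484 mm^3/s
SE = 300 / 20.950484 = 14.3195 J/mm^3


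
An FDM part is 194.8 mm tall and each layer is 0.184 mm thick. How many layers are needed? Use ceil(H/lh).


Layers = ceil(194.8/0.184) = 1059


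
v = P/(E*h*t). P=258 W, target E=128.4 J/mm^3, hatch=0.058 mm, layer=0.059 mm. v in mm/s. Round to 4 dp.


v = 258 / (128.4*0.058*0.059) = 587.1846 mm/s


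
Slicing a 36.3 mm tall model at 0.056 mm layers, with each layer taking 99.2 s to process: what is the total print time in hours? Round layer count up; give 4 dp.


Layers = ceil(36.3/0.056) = 649
t = 649 * 99.2 / 3600 = 17.8836 hrs


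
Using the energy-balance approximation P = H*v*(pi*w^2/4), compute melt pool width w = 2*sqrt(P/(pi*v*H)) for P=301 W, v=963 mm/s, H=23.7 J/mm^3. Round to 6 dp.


w = 2*sqrt(301/(pi*963*23.7)) = 0.129584 mm


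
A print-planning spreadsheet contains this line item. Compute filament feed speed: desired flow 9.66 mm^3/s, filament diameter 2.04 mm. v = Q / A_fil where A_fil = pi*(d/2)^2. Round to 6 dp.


A = pi*(2.04/2)^2 = 3.268513
v = 9.66 / 3.268513 = 2.955472 mm/s


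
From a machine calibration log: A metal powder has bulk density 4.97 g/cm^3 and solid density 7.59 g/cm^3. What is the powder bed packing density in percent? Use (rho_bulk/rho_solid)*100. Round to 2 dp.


Packing = (4.97/7.59)*100 = 65.48 %


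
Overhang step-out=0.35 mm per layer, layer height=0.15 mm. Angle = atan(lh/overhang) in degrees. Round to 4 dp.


angle = atan(0.15/0.35) = 23.1986 degrees


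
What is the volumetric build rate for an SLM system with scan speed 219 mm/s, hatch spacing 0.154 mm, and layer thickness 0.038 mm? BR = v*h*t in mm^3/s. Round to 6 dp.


Rate = 219 * 0.154 * 0.038 = 1.281588 mm^3/s


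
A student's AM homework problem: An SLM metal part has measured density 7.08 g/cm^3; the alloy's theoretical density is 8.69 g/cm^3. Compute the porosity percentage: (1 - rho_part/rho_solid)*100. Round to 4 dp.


Porosity = (1-7.08/8.69)*100 = 18.527 %


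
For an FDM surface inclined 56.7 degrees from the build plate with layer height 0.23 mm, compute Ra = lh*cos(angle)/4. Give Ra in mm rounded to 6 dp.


Ra = 0.23 * cos(56.7) / 4 = 0.031569 mm


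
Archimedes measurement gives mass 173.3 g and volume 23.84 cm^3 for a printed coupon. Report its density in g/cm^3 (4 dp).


rho = 173.3 / 23.84 = 7.2693 g/cm^3


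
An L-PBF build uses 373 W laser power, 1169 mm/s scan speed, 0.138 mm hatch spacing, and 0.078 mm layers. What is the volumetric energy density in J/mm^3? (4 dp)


E = 373 / (1169*0.138*0.078) = 29.6429 J/mm^3


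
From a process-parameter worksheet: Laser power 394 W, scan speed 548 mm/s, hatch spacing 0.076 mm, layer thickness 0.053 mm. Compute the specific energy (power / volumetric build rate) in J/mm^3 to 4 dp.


Build rate = 548 * 0.076 * 0.053 = 2.207344 mm^3/s
SE = 394 / 2.207344 = 178.4951 J/mm^3


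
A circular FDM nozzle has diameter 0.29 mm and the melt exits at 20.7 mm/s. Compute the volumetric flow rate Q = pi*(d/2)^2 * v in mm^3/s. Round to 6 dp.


A = pi*(0.29/2)^2 = 0.06605199 mm^2
Q = 0.06605199 * 20.7 = 1.367276 mm^3/s


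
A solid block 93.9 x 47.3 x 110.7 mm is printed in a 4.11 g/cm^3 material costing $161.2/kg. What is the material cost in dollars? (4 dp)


V = 93.9 * 47.3 * 110.7 = 491670.729 mm^3 = 491.670729 cm^3
Mass = 491.670729 * 4.11 / 1000 = 2.0207667 kg
Cost = 2.0207667 * 161.2 = 325.7476 $


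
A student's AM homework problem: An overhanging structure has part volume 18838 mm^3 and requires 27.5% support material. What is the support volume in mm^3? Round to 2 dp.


V_support = 18838 * 0.275 = 5180.45 mm^3


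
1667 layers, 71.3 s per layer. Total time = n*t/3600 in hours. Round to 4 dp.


t = 1667 * 71.3 / 3600 = 33.0159 hrs


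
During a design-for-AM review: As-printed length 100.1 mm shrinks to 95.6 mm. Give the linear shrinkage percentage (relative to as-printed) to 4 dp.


Shrinkage = ((100.1-95.6)/100.1)*100 = 4.4955 %


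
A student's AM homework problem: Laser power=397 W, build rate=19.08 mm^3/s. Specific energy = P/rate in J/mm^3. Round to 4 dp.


SE = 397 / 19.08 = 20.8071 J/mm^3


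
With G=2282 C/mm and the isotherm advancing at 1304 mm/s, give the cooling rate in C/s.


CR = 2282 * 1304 = 2975728 C/s


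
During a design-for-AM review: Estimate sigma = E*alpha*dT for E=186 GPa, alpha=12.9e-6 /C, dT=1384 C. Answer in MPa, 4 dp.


sigma = 186*1000 * 12.9e-6 * 1384 = 3320.7696 MPa


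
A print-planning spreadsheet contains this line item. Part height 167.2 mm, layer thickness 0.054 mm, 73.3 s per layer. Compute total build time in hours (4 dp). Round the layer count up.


Layers = ceil(167.2/0.054) = 3097
t = 3097 * 73.3 / 3600 = 63.0584 hrs


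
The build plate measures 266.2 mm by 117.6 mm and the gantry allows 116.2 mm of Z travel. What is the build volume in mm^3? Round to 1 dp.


V = 266.2 * 117.6 * 116.2 = 3637654.9 mm^3


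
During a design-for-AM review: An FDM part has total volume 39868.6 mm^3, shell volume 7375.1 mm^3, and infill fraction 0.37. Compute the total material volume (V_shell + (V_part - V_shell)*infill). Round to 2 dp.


V_infill = (39868.6 - 7375.1) * 0.37 = 12022.6
V_total = 7375.1 + 12022.6 = 19397.7 mm^3


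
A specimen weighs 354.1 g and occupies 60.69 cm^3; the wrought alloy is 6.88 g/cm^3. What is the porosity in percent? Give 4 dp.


rho_part = 354.1 / 60.69 = 5.83456912 g/cm^3
Porosity = (1 - 5.83456912/6.88)*100 = 15.1952 %


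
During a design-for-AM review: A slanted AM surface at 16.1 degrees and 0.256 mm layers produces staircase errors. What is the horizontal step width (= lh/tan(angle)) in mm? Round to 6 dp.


step = 0.256 / tan(16.1) = 0.886933 mm


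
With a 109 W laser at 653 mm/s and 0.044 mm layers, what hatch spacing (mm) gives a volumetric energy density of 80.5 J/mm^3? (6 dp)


h = 109 / (80.5*653*0.044) = 0.047126 mm


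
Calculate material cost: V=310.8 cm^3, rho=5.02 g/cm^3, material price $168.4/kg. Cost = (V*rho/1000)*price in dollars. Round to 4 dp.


Mass = 310.8*5.02/1000 = 1.560216 kg
Cost = 1.560216 * 168.4 = 262.7404 $


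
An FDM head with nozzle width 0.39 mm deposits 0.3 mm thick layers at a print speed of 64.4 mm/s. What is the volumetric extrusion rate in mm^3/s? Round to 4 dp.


Rate = 0.39 * 0.3 * 64.4 = 7.5348 mm^3/s


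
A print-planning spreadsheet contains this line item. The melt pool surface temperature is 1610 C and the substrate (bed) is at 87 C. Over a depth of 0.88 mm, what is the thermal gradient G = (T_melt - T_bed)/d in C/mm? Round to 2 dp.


G = (1610-87)/0.88 = 1730.68 C/mm


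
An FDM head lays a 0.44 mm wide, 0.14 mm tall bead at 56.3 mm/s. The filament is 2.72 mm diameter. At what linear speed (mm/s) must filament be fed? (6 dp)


Q = 0.44 * 0.14 * 56.3 = 3.46808 mm^3/s
A_fil = pi*(2.72/2)^2 = 5.81068977 mm^2
v_feed = 3.46808 / 5.81068977 = 0.596845 mm/s


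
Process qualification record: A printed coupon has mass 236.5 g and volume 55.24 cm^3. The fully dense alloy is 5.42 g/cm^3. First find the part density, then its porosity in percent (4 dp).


rho_part = 236.5 / 55.24 = 4.28131789 g/cm^3
Porosity = (1 - 4.28131789/5.42)*100 = 21.0089 %


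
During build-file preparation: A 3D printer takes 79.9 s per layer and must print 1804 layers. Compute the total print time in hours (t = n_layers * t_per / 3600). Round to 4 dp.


t = 1804 * 79.9 / 3600 = 40.0388 hrs


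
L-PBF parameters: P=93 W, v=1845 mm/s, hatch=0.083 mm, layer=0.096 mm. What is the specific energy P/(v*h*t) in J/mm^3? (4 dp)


Build rate = 1845 * 0.083 * 0.096 = 14.70096 mm^3/s
SE = 93 / 14.70096 = 6.3261 J/mm^3


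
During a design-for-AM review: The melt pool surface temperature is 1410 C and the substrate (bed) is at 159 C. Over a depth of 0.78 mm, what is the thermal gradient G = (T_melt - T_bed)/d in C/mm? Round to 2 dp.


G = (1410-159)/0.78 = 1603.85 C/mm


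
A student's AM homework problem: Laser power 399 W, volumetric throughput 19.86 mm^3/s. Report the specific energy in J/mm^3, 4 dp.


SE = 399 / 19.86 = 20.0906 J/mm^3


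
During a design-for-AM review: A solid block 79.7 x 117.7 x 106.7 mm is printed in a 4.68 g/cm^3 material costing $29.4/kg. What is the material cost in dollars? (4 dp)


V = 79.7 * 117.7 * 106.7 = 1000919.623 mm^3 = 1000.919623 cm^3
Mass = 1000.919623 * 4.68 / 1000 = 4.68430384 kg
Cost = 4.68430384 * 29.4 = 137.7185 $


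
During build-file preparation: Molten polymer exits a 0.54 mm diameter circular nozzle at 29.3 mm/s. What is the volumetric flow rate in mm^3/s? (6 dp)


A = pi*(0.54/2)^2 = 0.2290221 mm^2
Q = 0.2290221 * 29.3 = 6.710348 mm^3/s


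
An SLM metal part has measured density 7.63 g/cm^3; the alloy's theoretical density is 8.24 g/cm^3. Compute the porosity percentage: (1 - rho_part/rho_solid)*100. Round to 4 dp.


Porosity = (1-7.63/8.24)*100 = 7.4029 %


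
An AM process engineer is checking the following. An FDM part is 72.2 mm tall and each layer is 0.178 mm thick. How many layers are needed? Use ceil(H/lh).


Layers = ceil(72.2/0.178) = 406


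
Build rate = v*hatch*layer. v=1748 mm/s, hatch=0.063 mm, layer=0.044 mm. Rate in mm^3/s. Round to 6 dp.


Rate = 1748 * 0.063 * 0.044 = 4.845456 mm^3/s


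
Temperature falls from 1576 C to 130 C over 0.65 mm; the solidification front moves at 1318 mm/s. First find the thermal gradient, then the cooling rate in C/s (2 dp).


G = (1576-130)/0.65 = 2224.61538462 C/mm
CR = 2224.61538462 * 1318 = 2932043.08 C/s


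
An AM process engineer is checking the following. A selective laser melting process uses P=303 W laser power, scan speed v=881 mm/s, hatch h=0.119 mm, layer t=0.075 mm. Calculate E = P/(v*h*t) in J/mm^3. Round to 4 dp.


E = 303 / (881*0.119*0.075) = 38.5353 J/mm^3


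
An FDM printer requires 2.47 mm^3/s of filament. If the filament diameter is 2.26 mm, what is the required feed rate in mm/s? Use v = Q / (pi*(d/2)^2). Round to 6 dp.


A = pi*(2.26/2)^2 = 4.0115
v = 2.47 / 4.0115 = 0.61573 mm/s


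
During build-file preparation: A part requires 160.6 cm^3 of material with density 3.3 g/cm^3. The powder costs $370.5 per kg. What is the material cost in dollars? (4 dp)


Mass = 160.6*3.3/1000 = 0.52998 kg
Cost = 0.52998 * 370.5 = 196.3576 $


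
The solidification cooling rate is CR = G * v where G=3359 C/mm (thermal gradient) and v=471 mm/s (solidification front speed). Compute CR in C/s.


CR = 3359 * 471 = 1582089 C/s


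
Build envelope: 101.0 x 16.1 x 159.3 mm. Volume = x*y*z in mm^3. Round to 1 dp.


V = 101.0 * 16.1 * 159.3 = 259037.7 mm^3


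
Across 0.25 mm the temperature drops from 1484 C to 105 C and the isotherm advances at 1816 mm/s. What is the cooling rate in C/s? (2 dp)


G = (1484-105)/0.25 = 5516.0 C/mm
CR = 5516.0 * 1816 = 10017056.0 C/s


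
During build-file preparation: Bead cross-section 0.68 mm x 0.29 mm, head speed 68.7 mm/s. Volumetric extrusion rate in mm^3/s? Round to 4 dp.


Rate = 0.68 * 0.29 * 68.7 = 13.5476 mm^3/s


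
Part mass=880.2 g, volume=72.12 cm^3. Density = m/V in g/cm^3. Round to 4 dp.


rho = 880.2 / 72.12 = 12.2047 g/cm^3


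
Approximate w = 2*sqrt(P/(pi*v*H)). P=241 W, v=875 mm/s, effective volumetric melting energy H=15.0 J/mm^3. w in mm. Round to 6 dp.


w = 2*sqrt(241/(pi*875*15.0)) = 0.152902 mm


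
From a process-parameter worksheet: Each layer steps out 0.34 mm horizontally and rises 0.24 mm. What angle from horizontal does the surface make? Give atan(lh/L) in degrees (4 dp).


angle = atan(0.24/0.34) = 35.2176 degrees


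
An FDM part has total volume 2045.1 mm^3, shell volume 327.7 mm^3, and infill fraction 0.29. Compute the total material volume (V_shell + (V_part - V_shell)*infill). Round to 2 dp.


V_infill = (2045.1 - 327.7) * 0.29 = 498.05
V_total = 327.7 + 498.05 = 825.75 mm^3


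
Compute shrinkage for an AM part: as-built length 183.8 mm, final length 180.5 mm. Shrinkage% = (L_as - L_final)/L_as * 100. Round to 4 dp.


Shrinkage = ((183.8-180.5)/183.8)*100 = 1.7954 %


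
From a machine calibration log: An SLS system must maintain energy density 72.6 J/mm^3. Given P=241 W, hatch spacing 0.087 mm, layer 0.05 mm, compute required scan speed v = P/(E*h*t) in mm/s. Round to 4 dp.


v = 241 / (72.6*0.087*0.05) = 763.1171 mm/s


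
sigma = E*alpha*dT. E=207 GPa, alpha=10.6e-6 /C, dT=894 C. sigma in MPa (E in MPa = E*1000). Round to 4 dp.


sigma = 207*1000 * 10.6e-6 * 894 = 1961.6148 MPa


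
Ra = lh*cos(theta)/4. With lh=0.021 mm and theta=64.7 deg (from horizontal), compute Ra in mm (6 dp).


Ra = 0.021 * cos(64.7) / 4 = 0.002244 mm


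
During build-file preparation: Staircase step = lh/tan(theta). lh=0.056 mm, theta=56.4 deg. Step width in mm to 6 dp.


step = 0.056 / tan(56.4) = 0.037206 mm


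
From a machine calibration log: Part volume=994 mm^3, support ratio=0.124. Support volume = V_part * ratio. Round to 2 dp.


V_support = 994 * 0.124 = 123.26 mm^3


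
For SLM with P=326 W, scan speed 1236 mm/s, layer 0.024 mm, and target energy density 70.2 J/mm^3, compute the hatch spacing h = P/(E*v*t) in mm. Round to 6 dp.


h = 326 / (70.2*1236*0.024) = 0.156549 mm


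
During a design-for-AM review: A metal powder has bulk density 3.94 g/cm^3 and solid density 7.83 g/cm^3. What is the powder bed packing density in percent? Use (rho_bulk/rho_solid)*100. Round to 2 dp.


Packing = (3.94/7.83)*100 = 50.32 %


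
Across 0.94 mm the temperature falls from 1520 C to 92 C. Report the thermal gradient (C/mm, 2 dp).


G = (1520-92)/0.94 = 1519.15 C/mm


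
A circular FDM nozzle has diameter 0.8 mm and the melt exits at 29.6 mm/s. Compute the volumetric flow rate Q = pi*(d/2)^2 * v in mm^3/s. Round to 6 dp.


A = pi*(0.8/2)^2 = 0.50265482 mm^2
Q = 0.50265482 * 29.6 = 14.878583 mm^3/s


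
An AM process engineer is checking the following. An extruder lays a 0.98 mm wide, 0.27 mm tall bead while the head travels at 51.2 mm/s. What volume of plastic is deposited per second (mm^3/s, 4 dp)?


Rate = 0.98 * 0.27 * 51.2 = 13.5475 mm^3/s


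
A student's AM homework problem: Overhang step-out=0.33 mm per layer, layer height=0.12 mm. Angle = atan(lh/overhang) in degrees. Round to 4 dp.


angle = atan(0.12/0.33) = 19.9831 degrees


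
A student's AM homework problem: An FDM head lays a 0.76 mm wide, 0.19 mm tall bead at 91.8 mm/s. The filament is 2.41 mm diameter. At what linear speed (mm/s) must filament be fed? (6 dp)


Q = 0.76 * 0.19 * 91.8 = 13.25592 mm^3/s
A_fil = pi*(2.41/2)^2 = 4.56167107 mm^2
v_feed = 13.25592 / 4.56167107 = 2.905935 mm/s


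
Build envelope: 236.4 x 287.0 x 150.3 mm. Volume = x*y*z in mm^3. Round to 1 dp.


V = 236.4 * 287.0 * 150.3 = 10197374.0 mm^3


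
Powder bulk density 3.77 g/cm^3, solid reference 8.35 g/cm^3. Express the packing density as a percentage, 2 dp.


Packing = (3.77/8.35)*100 = 45.15 %


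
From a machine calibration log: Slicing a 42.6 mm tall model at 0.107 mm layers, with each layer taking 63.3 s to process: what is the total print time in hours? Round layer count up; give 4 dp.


Layers = ceil(42.6/0.107) = 399
t = 399 * 63.3 / 3600 = 7.0158 hrs


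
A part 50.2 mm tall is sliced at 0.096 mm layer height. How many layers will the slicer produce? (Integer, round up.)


Layers = ceil(50.2/0.096) = 523


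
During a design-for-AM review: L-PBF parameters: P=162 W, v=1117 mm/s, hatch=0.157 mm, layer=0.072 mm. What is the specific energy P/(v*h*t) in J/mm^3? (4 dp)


Build rate = 1117 * 0.157 * 0.072 = 12.626568 mm^3/s
SE = 162 / 12.626568 = 12.8301 J/mm^3


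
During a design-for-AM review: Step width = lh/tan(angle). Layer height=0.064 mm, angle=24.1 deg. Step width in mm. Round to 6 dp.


step = 0.064 / tan(24.1) = 0.143074 mm


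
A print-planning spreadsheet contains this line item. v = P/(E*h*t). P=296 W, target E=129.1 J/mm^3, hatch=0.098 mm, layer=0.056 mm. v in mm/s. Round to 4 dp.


v = 296 / (129.1*0.098*0.056) = 417.7836 mm/s


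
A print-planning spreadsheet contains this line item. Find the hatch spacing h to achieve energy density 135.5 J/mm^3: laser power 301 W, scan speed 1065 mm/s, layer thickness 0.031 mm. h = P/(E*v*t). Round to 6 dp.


h = 301 / (135.5*1065*0.031) = 0.067285 mm


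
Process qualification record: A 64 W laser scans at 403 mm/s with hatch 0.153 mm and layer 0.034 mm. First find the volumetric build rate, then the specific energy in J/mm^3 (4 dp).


Build rate = 403 * 0.153 * 0.034 = 2.096406 mm^3/s
SE = 64 / 2.096406 = 30.5284 J/mm^3


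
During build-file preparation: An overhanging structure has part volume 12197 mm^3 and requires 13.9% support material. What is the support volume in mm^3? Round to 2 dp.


V_support = 12197 * 0.139 = 1695.38 mm^3


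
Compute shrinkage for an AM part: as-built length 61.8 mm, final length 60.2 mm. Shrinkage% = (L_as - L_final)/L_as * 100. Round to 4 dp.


Shrinkage = ((61.8-60.2)/61.8)*100 = 2.589 %


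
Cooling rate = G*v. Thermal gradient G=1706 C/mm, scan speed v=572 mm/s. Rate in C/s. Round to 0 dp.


CR = 1706 * 572 = 975832 C/s


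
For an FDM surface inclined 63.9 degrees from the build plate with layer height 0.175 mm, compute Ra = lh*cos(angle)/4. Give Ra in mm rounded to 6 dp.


Ra = 0.175 * cos(63.9) / 4 = 0.019247 mm


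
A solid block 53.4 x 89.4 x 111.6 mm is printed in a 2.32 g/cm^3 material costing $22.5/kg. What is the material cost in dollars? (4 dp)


V = 53.4 * 89.4 * 111.6 = 532773.936 mm^3 = 532.773936 cm^3
Mass = 532.773936 * 2.32 / 1000 = 1.23603553 kg
Cost = 1.23603553 * 22.5 = 27.8108 $


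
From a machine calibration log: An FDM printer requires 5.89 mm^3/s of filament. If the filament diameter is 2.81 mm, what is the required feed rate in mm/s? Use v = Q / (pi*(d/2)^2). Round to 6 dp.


A = pi*(2.81/2)^2 = 6.201582
v = 5.89 / 6.201582 = 0.949758 mm/s


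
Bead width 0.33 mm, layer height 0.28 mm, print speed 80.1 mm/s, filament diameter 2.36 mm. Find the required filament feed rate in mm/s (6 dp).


Q = 0.33 * 0.28 * 80.1 = 7.40124 mm^3/s
A_fil = pi*(2.36/2)^2 = 4.37435361 mm^2
v_feed = 7.40124 / 4.37435361 = 1.691962 mm/s


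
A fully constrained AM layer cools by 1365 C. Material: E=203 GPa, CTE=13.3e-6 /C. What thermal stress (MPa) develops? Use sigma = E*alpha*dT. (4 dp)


sigma = 203*1000 * 13.3e-6 * 1365 = 3685.3635 MPa


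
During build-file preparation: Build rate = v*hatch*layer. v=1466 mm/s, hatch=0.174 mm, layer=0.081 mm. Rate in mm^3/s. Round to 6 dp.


Rate = 1466 * 0.174 * 0.081 = 20.661804 mm^3/s


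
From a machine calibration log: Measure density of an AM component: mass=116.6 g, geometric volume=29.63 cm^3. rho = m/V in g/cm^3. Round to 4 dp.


rho = 116.6 / 29.63 = 3.9352 g/cm^3


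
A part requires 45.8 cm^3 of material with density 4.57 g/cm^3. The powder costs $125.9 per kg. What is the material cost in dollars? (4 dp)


Mass = 45.8*4.57/1000 = 0.209306 kg
Cost = 0.209306 * 125.9 = 26.3516 $


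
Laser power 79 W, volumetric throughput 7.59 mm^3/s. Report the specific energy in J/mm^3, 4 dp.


SE = 79 / 7.59 = 10.4084 J/mm^3


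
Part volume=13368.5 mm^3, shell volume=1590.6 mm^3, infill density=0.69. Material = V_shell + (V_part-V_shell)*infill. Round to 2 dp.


V_infill = (13368.5 - 1590.6) * 0.69 = 8126.75
V_total = 1590.6 + 8126.75 = 9717.35 mm^3


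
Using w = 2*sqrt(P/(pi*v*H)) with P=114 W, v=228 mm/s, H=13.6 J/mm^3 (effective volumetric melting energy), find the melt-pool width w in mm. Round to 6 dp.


w = 2*sqrt(114/(pi*228*13.6)) = 0.216357 mm


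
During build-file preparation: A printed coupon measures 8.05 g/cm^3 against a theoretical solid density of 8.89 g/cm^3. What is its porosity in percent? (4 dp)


Porosity = (1-8.05/8.89)*100 = 9.4488 %


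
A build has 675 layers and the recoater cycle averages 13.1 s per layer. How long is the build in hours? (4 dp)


t = 675 * 13.1 / 3600 = 2.4563 hrs


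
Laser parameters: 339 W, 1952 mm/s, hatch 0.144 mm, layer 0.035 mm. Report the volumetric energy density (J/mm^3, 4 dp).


E = 339 / (1952*0.144*0.035) = 34.4579 J/mm^3


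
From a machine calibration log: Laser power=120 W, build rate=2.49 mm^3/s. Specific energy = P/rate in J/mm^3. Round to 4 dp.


SE = 120 / 2.49 = 48.1928 J/mm^3


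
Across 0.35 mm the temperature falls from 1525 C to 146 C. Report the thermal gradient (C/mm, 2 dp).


G = (1525-146)/0.35 = 3940.0 C/mm


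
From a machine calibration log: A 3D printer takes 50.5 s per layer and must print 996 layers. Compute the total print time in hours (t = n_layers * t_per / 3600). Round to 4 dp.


t = 996 * 50.5 / 3600 = 13.9717 hrs


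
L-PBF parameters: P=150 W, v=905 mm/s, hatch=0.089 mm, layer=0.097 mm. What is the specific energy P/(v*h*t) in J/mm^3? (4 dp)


Build rate = 905 * 0.089 * 0.097 = 7.812865 mm^3/s
SE = 150 / 7.812865 = 19.1991 J/mm^3


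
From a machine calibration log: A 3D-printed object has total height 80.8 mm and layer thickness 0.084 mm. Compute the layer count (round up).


Layers = ceil(80.8/0.084) = 962


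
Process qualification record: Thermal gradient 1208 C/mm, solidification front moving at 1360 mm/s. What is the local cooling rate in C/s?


CR = 1208 * 1360 = 1642880 C/s


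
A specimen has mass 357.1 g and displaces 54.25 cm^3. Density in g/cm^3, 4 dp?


rho = 357.1 / 54.25 = 6.5825 g/cm^3


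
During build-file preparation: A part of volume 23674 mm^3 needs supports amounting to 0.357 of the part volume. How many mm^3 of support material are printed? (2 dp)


V_support = 23674 * 0.357 = 8451.62 mm^3


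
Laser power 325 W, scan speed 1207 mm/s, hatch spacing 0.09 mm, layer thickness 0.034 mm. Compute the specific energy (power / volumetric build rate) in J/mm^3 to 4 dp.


Build rate = 1207 * 0.09 * 0.034 = 3.69342 mm^3/s
SE = 325 / 3.69342 = 87.9943 J/mm^3
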